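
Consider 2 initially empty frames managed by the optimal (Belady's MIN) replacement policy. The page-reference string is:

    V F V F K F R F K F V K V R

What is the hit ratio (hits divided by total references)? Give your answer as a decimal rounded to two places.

0.50

V: miss, frames {V}
F: miss, frames {V,F}
V: hit
F: hit
K: miss, evict V, frames {F,K}
F: hit
R: miss, evict K, frames {F,R}
F: hit
K: miss, evict R, frames {F,K}
F: hit
V: miss, evict F, frames {K,V}
K: hit
V: hit
R: miss, evict V, frames {K,R}
Hits: 7 of 14 references → 7/14 = 0.5000.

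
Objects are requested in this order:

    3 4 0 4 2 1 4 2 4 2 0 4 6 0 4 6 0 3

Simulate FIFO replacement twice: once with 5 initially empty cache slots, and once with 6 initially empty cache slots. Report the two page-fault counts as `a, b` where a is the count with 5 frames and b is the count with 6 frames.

7, 6

5 frames: F F F . F F . . . . . . F . . . . F → 7 faults.
6 frames: F F F . F F . . . . . . F . . . . . → 6 faults.
6 < 7: adding a frame reduced faults, as is typical.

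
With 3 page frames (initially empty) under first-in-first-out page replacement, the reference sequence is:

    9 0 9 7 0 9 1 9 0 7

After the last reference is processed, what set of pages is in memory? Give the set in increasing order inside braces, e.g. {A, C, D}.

9: fault, frames {9}
0: fault, frames {9,0}
9: hit
7: fault, frames {9,0,7}
0: hit
9: hit
1: fault, evict 9, frames {0,7,1}
9: fault, evict 0, frames {7,1,9}
0: fault, evict 7, frames {1,9,0}
7: fault, evict 1, frames {9,0,7}

{0, 7, 9}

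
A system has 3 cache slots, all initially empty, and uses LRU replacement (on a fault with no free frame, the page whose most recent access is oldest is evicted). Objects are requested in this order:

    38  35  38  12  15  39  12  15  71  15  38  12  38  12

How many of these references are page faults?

38 -> fault, frames [38]
35 -> fault, frames [38, 35]
38 -> hit
12 -> fault, frames [35, 38, 12]
15 -> fault, evict 35, frames [38, 12, 15]
39 -> fault, evict 38, frames [12, 15, 39]
12 -> hit
15 -> hit
71 -> fault, evict 39, frames [12, 15, 71]
15 -> hit
38 -> fault, evict 12, frames [71, 15, 38]
12 -> fault, evict 71, frames [15, 38, 12]
38 -> hit
12 -> hit
Page faults: 8.

8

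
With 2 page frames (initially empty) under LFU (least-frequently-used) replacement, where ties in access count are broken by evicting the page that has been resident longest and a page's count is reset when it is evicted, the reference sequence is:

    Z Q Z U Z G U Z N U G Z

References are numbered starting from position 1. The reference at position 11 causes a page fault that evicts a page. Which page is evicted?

U

pos 1: Z → miss, frames {Z}
pos 2: Q → miss, frames {Z,Q}
pos 3: Z → hit
pos 4: U → miss, evict Q, frames {Z,U}
pos 5: Z → hit
pos 6: G → miss, evict U, frames {Z,G}
pos 7: U → miss, evict G, frames {Z,U}
pos 8: Z → hit
pos 9: N → miss, evict U, frames {Z,N}
pos 10: U → miss, evict N, frames {Z,U}
pos 11: G → miss, evict U, frames {Z,G}
At position 11, page U is evicted.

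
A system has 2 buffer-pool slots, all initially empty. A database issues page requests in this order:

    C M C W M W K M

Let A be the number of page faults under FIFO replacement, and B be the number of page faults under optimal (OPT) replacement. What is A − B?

1

Under FIFO: F F . F . . F F → 5 faults.
Under OPT: F F . F . . F . → 4 faults.
A − B = 5 − 4 = 1.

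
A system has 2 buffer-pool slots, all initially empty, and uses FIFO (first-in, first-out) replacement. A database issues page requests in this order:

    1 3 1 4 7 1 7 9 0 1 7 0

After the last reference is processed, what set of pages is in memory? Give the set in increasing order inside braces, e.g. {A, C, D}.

1 -> fault, frames {1}
3 -> fault, frames {1,3}
1 -> hit
4 -> fault, evict 1, frames {3,4}
7 -> fault, evict 3, frames {4,7}
1 -> fault, evict 4, frames {7,1}
7 -> hit
9 -> fault, evict 7, frames {1,9}
0 -> fault, evict 1, frames {9,0}
1 -> fault, evict 9, frames {0,1}
7 -> fault, evict 0, frames {1,7}
0 -> fault, evict 1, frames {7,0}

{0, 7}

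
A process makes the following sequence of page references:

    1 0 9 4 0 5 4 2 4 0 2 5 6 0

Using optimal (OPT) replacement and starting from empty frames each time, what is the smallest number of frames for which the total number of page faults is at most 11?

2

f=1: 14 faults
f=2: 9 faults
f=3: 8 faults
f=4: 7 faults
f=5: 7 faults
f=6: 7 faults
f=7: 7 faults
Smallest f with faults ≤ 11 is 2.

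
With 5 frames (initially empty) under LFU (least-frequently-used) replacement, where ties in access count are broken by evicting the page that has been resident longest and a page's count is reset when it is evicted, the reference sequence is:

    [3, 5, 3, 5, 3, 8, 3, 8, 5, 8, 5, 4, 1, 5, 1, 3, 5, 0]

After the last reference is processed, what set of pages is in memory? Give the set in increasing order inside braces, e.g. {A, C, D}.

3 -> miss, frames [3]
5 -> miss, frames [3, 5]
3 -> hit
5 -> hit
3 -> hit
8 -> miss, frames [3, 5, 8]
3 -> hit
8 -> hit
5 -> hit
8 -> hit
5 -> hit
4 -> miss, frames [3, 5, 8, 4]
1 -> miss, frames [3, 5, 8, 4, 1]
5 -> hit
1 -> hit
3 -> hit
5 -> hit
0 -> miss, evict 4, frames [3, 5, 8, 1, 0]

{0, 1, 3, 5, 8}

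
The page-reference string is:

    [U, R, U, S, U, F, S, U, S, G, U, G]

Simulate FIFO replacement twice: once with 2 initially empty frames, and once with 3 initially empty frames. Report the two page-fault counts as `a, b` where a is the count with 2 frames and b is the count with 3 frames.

8, 6

2 frames: F F . F F F F F . F . . → 8 faults.
3 frames: F F . F . F . F . F . . → 6 faults.
6 < 8: adding a frame reduced faults, as is typical.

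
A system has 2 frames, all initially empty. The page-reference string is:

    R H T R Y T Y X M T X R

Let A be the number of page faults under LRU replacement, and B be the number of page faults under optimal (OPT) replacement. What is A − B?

Under LRU: F F F F F F . F F F F F → 11 faults.
Under OPT: F F F . F . . F F . F F → 8 faults.
A − B = 11 − 8 = 3.

3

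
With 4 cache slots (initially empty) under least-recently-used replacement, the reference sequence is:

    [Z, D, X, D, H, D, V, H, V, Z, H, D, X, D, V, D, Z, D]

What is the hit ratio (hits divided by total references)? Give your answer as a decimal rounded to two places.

Z -> fault, frames {Z}
D -> fault, frames {Z,D}
X -> fault, frames {Z,D,X}
D -> hit
H -> fault, frames {Z,X,D,H}
D -> hit
V -> fault, evict Z, frames {X,H,D,V}
H -> hit
V -> hit
Z -> fault, evict X, frames {D,H,V,Z}
H -> hit
D -> hit
X -> fault, evict V, frames {Z,H,D,X}
D -> hit
V -> fault, evict Z, frames {H,X,D,V}
D -> hit
Z -> fault, evict H, frames {X,V,D,Z}
D -> hit
Hits: 9 of 18 references → 9/18 = 0.5000.

0.50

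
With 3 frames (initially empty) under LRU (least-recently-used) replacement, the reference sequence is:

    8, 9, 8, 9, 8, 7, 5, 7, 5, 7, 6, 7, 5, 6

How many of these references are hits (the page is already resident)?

8 → miss, frames (8)
9 → miss, frames (8 9)
8 → hit
9 → hit
8 → hit
7 → miss, frames (9 8 7)
5 → miss, evict 9, frames (8 7 5)
7 → hit
5 → hit
7 → hit
6 → miss, evict 8, frames (5 7 6)
7 → hit
5 → hit
6 → hit
Hits: 9.

9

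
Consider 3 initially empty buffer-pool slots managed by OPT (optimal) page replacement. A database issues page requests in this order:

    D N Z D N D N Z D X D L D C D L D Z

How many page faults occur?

D -> miss, frames [D]
N -> miss, frames [D, N]
Z -> miss, frames [D, N, Z]
D -> hit
N -> hit
D -> hit
N -> hit
Z -> hit
D -> hit
X -> miss, evict N, frames [D, Z, X]
D -> hit
L -> miss, evict X, frames [D, Z, L]
D -> hit
C -> miss, evict Z, frames [D, L, C]
D -> hit
L -> hit
D -> hit
Z -> miss, evict C, frames [D, L, Z]
Page faults: 7.

7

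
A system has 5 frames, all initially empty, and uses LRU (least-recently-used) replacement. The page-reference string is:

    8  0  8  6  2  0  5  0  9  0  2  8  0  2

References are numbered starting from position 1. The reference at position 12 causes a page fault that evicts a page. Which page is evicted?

6

pos 1: 8 → miss, frames {8}
pos 2: 0 → miss, frames {8,0}
pos 3: 8 → hit
pos 4: 6 → miss, frames {0,8,6}
pos 5: 2 → miss, frames {0,8,6,2}
pos 6: 0 → hit
pos 7: 5 → miss, frames {8,6,2,0,5}
pos 8: 0 → hit
pos 9: 9 → miss, evict 8, frames {6,2,5,0,9}
pos 10: 0 → hit
pos 11: 2 → hit
pos 12: 8 → miss, evict 6, frames {5,9,0,2,8}
At position 12, page 6 is evicted.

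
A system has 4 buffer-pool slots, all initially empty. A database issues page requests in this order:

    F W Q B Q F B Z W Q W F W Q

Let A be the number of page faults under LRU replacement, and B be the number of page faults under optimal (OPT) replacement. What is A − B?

Under LRU: F F F F . . . F F F . F . . → 8 faults.
Under OPT: F F F F . . . F . . . . . . → 5 faults.
A − B = 8 − 5 = 3.

3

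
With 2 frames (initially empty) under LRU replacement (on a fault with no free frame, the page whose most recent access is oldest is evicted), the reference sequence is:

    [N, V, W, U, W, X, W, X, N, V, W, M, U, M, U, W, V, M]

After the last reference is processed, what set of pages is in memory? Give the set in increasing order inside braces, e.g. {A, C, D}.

N → fault, frames (N)
V → fault, frames (N V)
W → fault, evict N, frames (V W)
U → fault, evict V, frames (W U)
W → hit
X → fault, evict U, frames (W X)
W → hit
X → hit
N → fault, evict W, frames (X N)
V → fault, evict X, frames (N V)
W → fault, evict N, frames (V W)
M → fault, evict V, frames (W M)
U → fault, evict W, frames (M U)
M → hit
U → hit
W → fault, evict M, frames (U W)
V → fault, evict U, frames (W V)
M → fault, evict W, frames (V M)

{M, V}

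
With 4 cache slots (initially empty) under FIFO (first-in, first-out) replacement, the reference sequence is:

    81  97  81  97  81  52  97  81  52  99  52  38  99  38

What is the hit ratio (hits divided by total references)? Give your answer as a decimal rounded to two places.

0.64

81: miss, frames (81)
97: miss, frames (81 97)
81: hit
97: hit
81: hit
52: miss, frames (81 97 52)
97: hit
81: hit
52: hit
99: miss, frames (81 97 52 99)
52: hit
38: miss, evict 81, frames (97 52 99 38)
99: hit
38: hit
Hits: 9 of 14 references → 9/14 = 0.6429.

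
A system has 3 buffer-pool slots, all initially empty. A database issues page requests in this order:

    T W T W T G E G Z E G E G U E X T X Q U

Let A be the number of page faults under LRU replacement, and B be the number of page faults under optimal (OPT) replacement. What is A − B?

1

Under LRU: F F . . . F F . F . . . . F . F F . F F → 10 faults.
Under OPT: F F . . . F F . F . . . . F . F F . F . → 9 faults.
A − B = 10 − 9 = 1.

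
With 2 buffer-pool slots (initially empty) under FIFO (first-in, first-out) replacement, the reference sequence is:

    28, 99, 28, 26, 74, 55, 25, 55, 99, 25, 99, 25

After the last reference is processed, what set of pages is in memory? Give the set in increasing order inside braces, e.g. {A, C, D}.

{25, 99}

28 -> fault, frames [28]
99 -> fault, frames [28, 99]
28 -> hit
26 -> fault, evict 28, frames [99, 26]
74 -> fault, evict 99, frames [26, 74]
55 -> fault, evict 26, frames [74, 55]
25 -> fault, evict 74, frames [55, 25]
55 -> hit
99 -> fault, evict 55, frames [25, 99]
25 -> hit
99 -> hit
25 -> hit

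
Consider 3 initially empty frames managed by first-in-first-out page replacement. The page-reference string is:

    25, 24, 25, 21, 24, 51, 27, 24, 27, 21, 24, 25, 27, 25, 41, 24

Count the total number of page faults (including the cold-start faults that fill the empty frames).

11

25 -> fault, frames {25}
24 -> fault, frames {25,24}
25 -> hit
21 -> fault, frames {25,24,21}
24 -> hit
51 -> fault, evict 25, frames {24,21,51}
27 -> fault, evict 24, frames {21,51,27}
24 -> fault, evict 21, frames {51,27,24}
27 -> hit
21 -> fault, evict 51, frames {27,24,21}
24 -> hit
25 -> fault, evict 27, frames {24,21,25}
27 -> fault, evict 24, frames {21,25,27}
25 -> hit
41 -> fault, evict 21, frames {25,27,41}
24 -> fault, evict 25, frames {27,41,24}
Page faults: 11.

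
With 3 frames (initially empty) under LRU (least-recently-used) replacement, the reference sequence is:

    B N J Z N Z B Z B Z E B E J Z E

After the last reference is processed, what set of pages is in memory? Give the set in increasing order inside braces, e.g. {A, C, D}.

B -> fault, frames [B]
N -> fault, frames [B, N]
J -> fault, frames [B, N, J]
Z -> fault, evict B, frames [N, J, Z]
N -> hit
Z -> hit
B -> fault, evict J, frames [N, Z, B]
Z -> hit
B -> hit
Z -> hit
E -> fault, evict N, frames [B, Z, E]
B -> hit
E -> hit
J -> fault, evict Z, frames [B, E, J]
Z -> fault, evict B, frames [E, J, Z]
E -> hit

{E, J, Z}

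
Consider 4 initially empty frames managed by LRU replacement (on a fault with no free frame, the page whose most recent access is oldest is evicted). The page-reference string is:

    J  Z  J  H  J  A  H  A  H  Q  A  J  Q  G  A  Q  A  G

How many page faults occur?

6

J: miss, frames [J]
Z: miss, frames [J, Z]
J: hit
H: miss, frames [Z, J, H]
J: hit
A: miss, frames [Z, H, J, A]
H: hit
A: hit
H: hit
Q: miss, evict Z, frames [J, A, H, Q]
A: hit
J: hit
Q: hit
G: miss, evict H, frames [A, J, Q, G]
A: hit
Q: hit
A: hit
G: hit
Page faults: 6.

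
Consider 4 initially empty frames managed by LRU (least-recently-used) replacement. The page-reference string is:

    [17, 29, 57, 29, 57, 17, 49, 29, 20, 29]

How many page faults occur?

17: miss, frames [17]
29: miss, frames [17, 29]
57: miss, frames [17, 29, 57]
29: hit
57: hit
17: hit
49: miss, frames [29, 57, 17, 49]
29: hit
20: miss, evict 57, frames [17, 49, 29, 20]
29: hit
Page faults: 5.

5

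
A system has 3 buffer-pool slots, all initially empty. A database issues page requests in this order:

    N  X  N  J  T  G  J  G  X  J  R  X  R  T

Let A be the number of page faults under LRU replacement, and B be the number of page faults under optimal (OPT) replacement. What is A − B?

Under LRU: F F . F F F . . F . F . . F → 8 faults.
Under OPT: F F . F F F . . . . F . . F → 7 faults.
A − B = 8 − 7 = 1.

1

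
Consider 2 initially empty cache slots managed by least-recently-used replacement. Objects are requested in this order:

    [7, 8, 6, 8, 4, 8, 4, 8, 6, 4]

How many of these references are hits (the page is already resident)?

4

7 -> miss, frames [7]
8 -> miss, frames [7, 8]
6 -> miss, evict 7, frames [8, 6]
8 -> hit
4 -> miss, evict 6, frames [8, 4]
8 -> hit
4 -> hit
8 -> hit
6 -> miss, evict 4, frames [8, 6]
4 -> miss, evict 8, frames [6, 4]
Hits: 4.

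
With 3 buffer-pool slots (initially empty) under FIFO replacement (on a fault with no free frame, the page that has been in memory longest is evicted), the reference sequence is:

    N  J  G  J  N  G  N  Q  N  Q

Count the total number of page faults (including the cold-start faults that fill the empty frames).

N -> miss, frames [N]
J -> miss, frames [N, J]
G -> miss, frames [N, J, G]
J -> hit
N -> hit
G -> hit
N -> hit
Q -> miss, evict N, frames [J, G, Q]
N -> miss, evict J, frames [G, Q, N]
Q -> hit
Page faults: 5.

5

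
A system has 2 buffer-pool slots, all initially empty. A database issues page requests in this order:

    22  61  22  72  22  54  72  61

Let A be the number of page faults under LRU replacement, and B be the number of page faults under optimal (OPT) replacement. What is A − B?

1

Under LRU: F F . F . F F F → 6 faults.
Under OPT: F F . F . F . F → 5 faults.
A − B = 6 − 5 = 1.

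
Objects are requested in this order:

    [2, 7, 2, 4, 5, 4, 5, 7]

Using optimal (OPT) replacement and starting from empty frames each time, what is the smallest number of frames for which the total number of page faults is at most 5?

2

f=1: 8 faults
f=2: 5 faults
f=3: 4 faults
f=4: 4 faults
Smallest f with faults ≤ 5 is 2.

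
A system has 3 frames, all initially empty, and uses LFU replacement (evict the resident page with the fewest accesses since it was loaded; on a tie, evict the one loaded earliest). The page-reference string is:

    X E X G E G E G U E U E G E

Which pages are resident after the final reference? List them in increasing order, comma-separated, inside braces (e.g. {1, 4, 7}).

{E, G, U}

X -> miss, frames {X}
E -> miss, frames {X,E}
X -> hit
G -> miss, frames {X,E,G}
E -> hit
G -> hit
E -> hit
G -> hit
U -> miss, evict X, frames {E,G,U}
E -> hit
U -> hit
E -> hit
G -> hit
E -> hit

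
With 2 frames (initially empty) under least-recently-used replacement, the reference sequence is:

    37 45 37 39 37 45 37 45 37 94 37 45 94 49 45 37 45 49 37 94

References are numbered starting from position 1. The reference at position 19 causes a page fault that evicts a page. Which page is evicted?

45

pos 1: 37: fault, frames [37]
pos 2: 45: fault, frames [37, 45]
pos 3: 37: hit
pos 4: 39: fault, evict 45, frames [37, 39]
pos 5: 37: hit
pos 6: 45: fault, evict 39, frames [37, 45]
pos 7: 37: hit
pos 8: 45: hit
pos 9: 37: hit
pos 10: 94: fault, evict 45, frames [37, 94]
pos 11: 37: hit
pos 12: 45: fault, evict 94, frames [37, 45]
pos 13: 94: fault, evict 37, frames [45, 94]
pos 14: 49: fault, evict 45, frames [94, 49]
pos 15: 45: fault, evict 94, frames [49, 45]
pos 16: 37: fault, evict 49, frames [45, 37]
pos 17: 45: hit
pos 18: 49: fault, evict 37, frames [45, 49]
pos 19: 37: fault, evict 45, frames [49, 37]
At position 19, page 45 is evicted.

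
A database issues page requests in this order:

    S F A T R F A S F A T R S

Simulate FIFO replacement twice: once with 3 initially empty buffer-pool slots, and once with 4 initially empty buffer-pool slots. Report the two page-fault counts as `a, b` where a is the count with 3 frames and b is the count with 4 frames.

3 frames: F F F F F F F F . . F F . → 10 faults.
4 frames: F F F F F . . F F F F F F → 11 faults.
11 > 10: adding a frame increased faults — Belady's anomaly.

10, 11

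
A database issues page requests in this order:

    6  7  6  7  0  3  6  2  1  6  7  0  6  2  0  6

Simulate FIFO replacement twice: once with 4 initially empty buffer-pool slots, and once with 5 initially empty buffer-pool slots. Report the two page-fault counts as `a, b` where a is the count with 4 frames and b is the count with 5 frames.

4 frames: F F . . F F . F F F F F . F . . → 10 faults.
5 frames: F F . . F F . F F F F F . . . . → 9 faults.
9 < 10: adding a frame reduced faults, as is typical.

10, 9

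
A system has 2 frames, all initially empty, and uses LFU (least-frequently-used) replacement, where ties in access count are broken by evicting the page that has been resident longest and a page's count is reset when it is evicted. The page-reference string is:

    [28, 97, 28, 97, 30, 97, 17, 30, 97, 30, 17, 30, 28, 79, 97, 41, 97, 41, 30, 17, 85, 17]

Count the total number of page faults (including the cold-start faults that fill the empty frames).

28: miss, frames {28}
97: miss, frames {28,97}
28: hit
97: hit
30: miss, evict 28, frames {97,30}
97: hit
17: miss, evict 30, frames {97,17}
30: miss, evict 17, frames {97,30}
97: hit
30: hit
17: miss, evict 30, frames {97,17}
30: miss, evict 17, frames {97,30}
28: miss, evict 30, frames {97,28}
79: miss, evict 28, frames {97,79}
97: hit
41: miss, evict 79, frames {97,41}
97: hit
41: hit
30: miss, evict 41, frames {97,30}
17: miss, evict 30, frames {97,17}
85: miss, evict 17, frames {97,85}
17: miss, evict 85, frames {97,17}
Page faults: 14.

14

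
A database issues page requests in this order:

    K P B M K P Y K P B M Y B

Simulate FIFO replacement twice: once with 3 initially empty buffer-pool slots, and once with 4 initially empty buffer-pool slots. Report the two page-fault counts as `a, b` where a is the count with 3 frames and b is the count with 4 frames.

3 frames: F F F F F F F . . F F . . → 9 faults.
4 frames: F F F F . . F F F F F F . → 10 faults.
10 > 9: adding a frame increased faults — Belady's anomaly.

9, 10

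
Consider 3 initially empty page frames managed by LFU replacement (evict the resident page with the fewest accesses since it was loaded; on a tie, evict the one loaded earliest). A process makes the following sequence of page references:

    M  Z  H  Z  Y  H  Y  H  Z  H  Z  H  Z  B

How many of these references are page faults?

5

M → miss, frames (M)
Z → miss, frames (M Z)
H → miss, frames (M Z H)
Z → hit
Y → miss, evict M, frames (Z H Y)
H → hit
Y → hit
H → hit
Z → hit
H → hit
Z → hit
H → hit
Z → hit
B → miss, evict Y, frames (Z H B)
Page faults: 5.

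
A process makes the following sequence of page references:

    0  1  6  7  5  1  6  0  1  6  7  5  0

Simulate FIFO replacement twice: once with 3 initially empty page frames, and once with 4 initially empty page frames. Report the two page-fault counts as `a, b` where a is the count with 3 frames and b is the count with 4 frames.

3 frames: F F F F F F F F . . F F . → 10 faults.
4 frames: F F F F F . . F F F F F F → 11 faults.
11 > 10: adding a frame increased faults — Belady's anomaly.

10, 11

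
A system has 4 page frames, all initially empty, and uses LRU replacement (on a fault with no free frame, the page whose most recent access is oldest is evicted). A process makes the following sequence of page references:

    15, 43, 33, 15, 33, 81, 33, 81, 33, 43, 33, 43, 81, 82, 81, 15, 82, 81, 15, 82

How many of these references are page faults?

15 -> fault, frames {15}
43 -> fault, frames {15,43}
33 -> fault, frames {15,43,33}
15 -> hit
33 -> hit
81 -> fault, frames {43,15,33,81}
33 -> hit
81 -> hit
33 -> hit
43 -> hit
33 -> hit
43 -> hit
81 -> hit
82 -> fault, evict 15, frames {33,43,81,82}
81 -> hit
15 -> fault, evict 33, frames {43,82,81,15}
82 -> hit
81 -> hit
15 -> hit
82 -> hit
Page faults: 6.

6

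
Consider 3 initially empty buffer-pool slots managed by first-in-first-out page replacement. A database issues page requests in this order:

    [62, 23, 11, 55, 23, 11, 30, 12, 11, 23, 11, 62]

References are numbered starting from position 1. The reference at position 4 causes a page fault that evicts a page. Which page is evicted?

62

pos 1: 62 → miss, frames (62)
pos 2: 23 → miss, frames (62 23)
pos 3: 11 → miss, frames (62 23 11)
pos 4: 55 → miss, evict 62, frames (23 11 55)
At position 4, page 62 is evicted.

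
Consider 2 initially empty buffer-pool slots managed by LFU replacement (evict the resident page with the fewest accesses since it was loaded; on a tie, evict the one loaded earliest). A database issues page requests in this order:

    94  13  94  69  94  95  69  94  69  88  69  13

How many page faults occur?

94 → miss, frames [94]
13 → miss, frames [94, 13]
94 → hit
69 → miss, evict 13, frames [94, 69]
94 → hit
95 → miss, evict 69, frames [94, 95]
69 → miss, evict 95, frames [94, 69]
94 → hit
69 → hit
88 → miss, evict 69, frames [94, 88]
69 → miss, evict 88, frames [94, 69]
13 → miss, evict 69, frames [94, 13]
Page faults: 8.

8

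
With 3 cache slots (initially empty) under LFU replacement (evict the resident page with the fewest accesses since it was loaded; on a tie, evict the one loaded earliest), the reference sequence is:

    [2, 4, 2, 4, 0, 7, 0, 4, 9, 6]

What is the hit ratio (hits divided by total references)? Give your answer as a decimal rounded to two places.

0.30

2 → miss, frames [2]
4 → miss, frames [2, 4]
2 → hit
4 → hit
0 → miss, frames [2, 4, 0]
7 → miss, evict 0, frames [2, 4, 7]
0 → miss, evict 7, frames [2, 4, 0]
4 → hit
9 → miss, evict 0, frames [2, 4, 9]
6 → miss, evict 9, frames [2, 4, 6]
Hits: 3 of 10 references → 3/10 = 0.3000.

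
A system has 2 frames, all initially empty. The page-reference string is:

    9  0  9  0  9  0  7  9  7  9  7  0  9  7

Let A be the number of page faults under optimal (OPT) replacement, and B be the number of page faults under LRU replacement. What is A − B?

-2

Under OPT: F F . . . . F . . . . F . F → 5 faults.
Under LRU: F F . . . . F F . . . F F F → 7 faults.
A − B = 5 − 7 = -2.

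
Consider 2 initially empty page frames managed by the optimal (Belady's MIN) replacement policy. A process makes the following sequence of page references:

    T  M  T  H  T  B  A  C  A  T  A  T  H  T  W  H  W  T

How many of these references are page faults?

10

T -> miss, frames (T)
M -> miss, frames (T M)
T -> hit
H -> miss, evict M, frames (T H)
T -> hit
B -> miss, evict H, frames (T B)
A -> miss, evict B, frames (T A)
C -> miss, evict T, frames (A C)
A -> hit
T -> miss, evict C, frames (A T)
A -> hit
T -> hit
H -> miss, evict A, frames (T H)
T -> hit
W -> miss, evict T, frames (H W)
H -> hit
W -> hit
T -> miss, evict W, frames (H T)
Page faults: 10.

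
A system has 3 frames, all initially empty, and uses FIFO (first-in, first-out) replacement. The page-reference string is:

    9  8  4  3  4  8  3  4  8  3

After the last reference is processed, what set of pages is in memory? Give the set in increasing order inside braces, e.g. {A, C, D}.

9: miss, frames [9]
8: miss, frames [9, 8]
4: miss, frames [9, 8, 4]
3: miss, evict 9, frames [8, 4, 3]
4: hit
8: hit
3: hit
4: hit
8: hit
3: hit

{3, 4, 8}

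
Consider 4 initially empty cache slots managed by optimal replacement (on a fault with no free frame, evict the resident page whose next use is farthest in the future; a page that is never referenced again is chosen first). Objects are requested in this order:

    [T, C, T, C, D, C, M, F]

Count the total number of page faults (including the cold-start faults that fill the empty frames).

5

T -> fault, frames [T]
C -> fault, frames [T, C]
T -> hit
C -> hit
D -> fault, frames [T, C, D]
C -> hit
M -> fault, frames [T, C, D, M]
F -> fault, evict M, frames [T, C, D, F]
Page faults: 5.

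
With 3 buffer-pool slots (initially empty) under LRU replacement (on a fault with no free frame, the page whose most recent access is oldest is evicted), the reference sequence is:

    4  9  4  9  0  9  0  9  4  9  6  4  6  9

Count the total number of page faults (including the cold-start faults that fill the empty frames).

4 -> fault, frames (4)
9 -> fault, frames (4 9)
4 -> hit
9 -> hit
0 -> fault, frames (4 9 0)
9 -> hit
0 -> hit
9 -> hit
4 -> hit
9 -> hit
6 -> fault, evict 0, frames (4 9 6)
4 -> hit
6 -> hit
9 -> hit
Page faults: 4.

4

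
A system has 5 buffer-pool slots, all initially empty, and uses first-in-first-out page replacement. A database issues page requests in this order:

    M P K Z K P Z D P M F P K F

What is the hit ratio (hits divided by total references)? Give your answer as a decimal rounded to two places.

M: miss, frames [M]
P: miss, frames [M, P]
K: miss, frames [M, P, K]
Z: miss, frames [M, P, K, Z]
K: hit
P: hit
Z: hit
D: miss, frames [M, P, K, Z, D]
P: hit
M: hit
F: miss, evict M, frames [P, K, Z, D, F]
P: hit
K: hit
F: hit
Hits: 8 of 14 references → 8/14 = 0.5714.

0.57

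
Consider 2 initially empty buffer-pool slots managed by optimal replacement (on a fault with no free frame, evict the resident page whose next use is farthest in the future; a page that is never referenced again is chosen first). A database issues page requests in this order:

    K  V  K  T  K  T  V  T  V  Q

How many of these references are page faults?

K: fault, frames {K}
V: fault, frames {K,V}
K: hit
T: fault, evict V, frames {K,T}
K: hit
T: hit
V: fault, evict K, frames {T,V}
T: hit
V: hit
Q: fault, evict V, frames {T,Q}
Page faults: 5.

5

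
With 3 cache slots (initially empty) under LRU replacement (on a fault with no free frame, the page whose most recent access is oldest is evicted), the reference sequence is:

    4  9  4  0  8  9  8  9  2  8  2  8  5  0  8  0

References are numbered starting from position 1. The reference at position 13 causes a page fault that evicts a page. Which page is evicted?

pos 1: 4 → miss, frames {4}
pos 2: 9 → miss, frames {4,9}
pos 3: 4 → hit
pos 4: 0 → miss, frames {9,4,0}
pos 5: 8 → miss, evict 9, frames {4,0,8}
pos 6: 9 → miss, evict 4, frames {0,8,9}
pos 7: 8 → hit
pos 8: 9 → hit
pos 9: 2 → miss, evict 0, frames {8,9,2}
pos 10: 8 → hit
pos 11: 2 → hit
pos 12: 8 → hit
pos 13: 5 → miss, evict 9, frames {2,8,5}
At position 13, page 9 is evicted.

9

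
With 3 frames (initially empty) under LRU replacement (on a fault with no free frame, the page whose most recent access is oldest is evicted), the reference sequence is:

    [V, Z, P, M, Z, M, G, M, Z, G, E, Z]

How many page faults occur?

V → miss, frames {V}
Z → miss, frames {V,Z}
P → miss, frames {V,Z,P}
M → miss, evict V, frames {Z,P,M}
Z → hit
M → hit
G → miss, evict P, frames {Z,M,G}
M → hit
Z → hit
G → hit
E → miss, evict M, frames {Z,G,E}
Z → hit
Page faults: 6.

6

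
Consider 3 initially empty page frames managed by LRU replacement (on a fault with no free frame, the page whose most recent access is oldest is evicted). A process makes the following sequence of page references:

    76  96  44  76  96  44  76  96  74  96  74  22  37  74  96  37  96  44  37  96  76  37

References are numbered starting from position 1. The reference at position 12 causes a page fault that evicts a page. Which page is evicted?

pos 1: 76 → miss, frames {76}
pos 2: 96 → miss, frames {76,96}
pos 3: 44 → miss, frames {76,96,44}
pos 4: 76 → hit
pos 5: 96 → hit
pos 6: 44 → hit
pos 7: 76 → hit
pos 8: 96 → hit
pos 9: 74 → miss, evict 44, frames {76,96,74}
pos 10: 96 → hit
pos 11: 74 → hit
pos 12: 22 → miss, evict 76, frames {96,74,22}
At position 12, page 76 is evicted.

76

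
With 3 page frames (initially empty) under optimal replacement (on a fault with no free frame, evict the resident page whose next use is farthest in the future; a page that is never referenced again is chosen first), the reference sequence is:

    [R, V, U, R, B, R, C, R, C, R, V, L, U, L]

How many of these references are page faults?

7

R: fault, frames (R)
V: fault, frames (R V)
U: fault, frames (R V U)
R: hit
B: fault, evict U, frames (R V B)
R: hit
C: fault, evict B, frames (R V C)
R: hit
C: hit
R: hit
V: hit
L: fault, evict C, frames (R V L)
U: fault, evict V, frames (R L U)
L: hit
Page faults: 7.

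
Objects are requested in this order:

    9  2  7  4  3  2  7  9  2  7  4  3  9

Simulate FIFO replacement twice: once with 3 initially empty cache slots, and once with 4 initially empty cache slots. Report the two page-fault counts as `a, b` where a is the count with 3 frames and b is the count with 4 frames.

10, 11

3 frames: F F F F F F F F . . F F . → 10 faults.
4 frames: F F F F F . . F F F F F F → 11 faults.
11 > 10: adding a frame increased faults — Belady's anomaly.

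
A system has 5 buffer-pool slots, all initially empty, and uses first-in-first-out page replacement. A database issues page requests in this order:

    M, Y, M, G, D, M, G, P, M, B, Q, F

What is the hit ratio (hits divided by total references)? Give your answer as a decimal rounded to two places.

M: miss, frames {M}
Y: miss, frames {M,Y}
M: hit
G: miss, frames {M,Y,G}
D: miss, frames {M,Y,G,D}
M: hit
G: hit
P: miss, frames {M,Y,G,D,P}
M: hit
B: miss, evict M, frames {Y,G,D,P,B}
Q: miss, evict Y, frames {G,D,P,B,Q}
F: miss, evict G, frames {D,P,B,Q,F}
Hits: 4 of 12 references → 4/12 = 0.3333.

0.33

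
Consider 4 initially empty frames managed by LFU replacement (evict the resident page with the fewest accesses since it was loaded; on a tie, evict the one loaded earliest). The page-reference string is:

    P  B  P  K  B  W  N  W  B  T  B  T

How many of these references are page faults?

6

P -> fault, frames [P]
B -> fault, frames [P, B]
P -> hit
K -> fault, frames [P, B, K]
B -> hit
W -> fault, frames [P, B, K, W]
N -> fault, evict K, frames [P, B, W, N]
W -> hit
B -> hit
T -> fault, evict N, frames [P, B, W, T]
B -> hit
T -> hit
Page faults: 6.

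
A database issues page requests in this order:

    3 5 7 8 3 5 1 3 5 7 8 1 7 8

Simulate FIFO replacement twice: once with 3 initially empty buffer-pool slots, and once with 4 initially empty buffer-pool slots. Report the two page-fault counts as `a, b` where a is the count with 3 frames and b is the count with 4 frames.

3 frames: F F F F F F F . . F F . . . → 9 faults.
4 frames: F F F F . . F F F F F F . . → 10 faults.
10 > 9: adding a frame increased faults — Belady's anomaly.

9, 10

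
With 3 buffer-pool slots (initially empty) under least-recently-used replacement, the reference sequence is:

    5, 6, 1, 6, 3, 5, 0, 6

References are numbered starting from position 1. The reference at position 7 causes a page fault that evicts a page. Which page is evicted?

6

pos 1: 5: fault, frames {5}
pos 2: 6: fault, frames {5,6}
pos 3: 1: fault, frames {5,6,1}
pos 4: 6: hit
pos 5: 3: fault, evict 5, frames {1,6,3}
pos 6: 5: fault, evict 1, frames {6,3,5}
pos 7: 0: fault, evict 6, frames {3,5,0}
At position 7, page 6 is evicted.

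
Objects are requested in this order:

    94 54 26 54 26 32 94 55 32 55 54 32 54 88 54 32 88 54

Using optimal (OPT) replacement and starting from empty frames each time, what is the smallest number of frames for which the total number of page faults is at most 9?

f=1: 18 faults
f=2: 10 faults
f=3: 6 faults
f=4: 6 faults
f=5: 6 faults
f=6: 6 faults
Smallest f with faults ≤ 9 is 3.

3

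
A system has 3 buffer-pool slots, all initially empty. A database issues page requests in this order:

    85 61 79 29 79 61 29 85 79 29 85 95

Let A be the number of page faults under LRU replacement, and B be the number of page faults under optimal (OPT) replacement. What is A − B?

1

Under LRU: F F F F . . . F F . . F → 7 faults.
Under OPT: F F F F . . . F . . . F → 6 faults.
A − B = 7 − 6 = 1.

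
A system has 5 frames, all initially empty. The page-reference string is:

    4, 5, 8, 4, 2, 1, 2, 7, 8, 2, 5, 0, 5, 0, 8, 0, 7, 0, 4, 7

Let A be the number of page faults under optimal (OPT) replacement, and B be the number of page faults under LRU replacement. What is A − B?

Under OPT: F F F . F F . F . . . F . . . . . . . . → 7 faults.
Under LRU: F F F . F F . F . . F F . . . . . . F . → 9 faults.
A − B = 7 − 9 = -2.

-2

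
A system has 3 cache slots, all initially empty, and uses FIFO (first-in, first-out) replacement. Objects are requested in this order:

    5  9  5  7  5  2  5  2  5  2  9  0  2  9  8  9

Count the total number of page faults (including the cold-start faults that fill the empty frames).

5: miss, frames {5}
9: miss, frames {5,9}
5: hit
7: miss, frames {5,9,7}
5: hit
2: miss, evict 5, frames {9,7,2}
5: miss, evict 9, frames {7,2,5}
2: hit
5: hit
2: hit
9: miss, evict 7, frames {2,5,9}
0: miss, evict 2, frames {5,9,0}
2: miss, evict 5, frames {9,0,2}
9: hit
8: miss, evict 9, frames {0,2,8}
9: miss, evict 0, frames {2,8,9}
Page faults: 10.

10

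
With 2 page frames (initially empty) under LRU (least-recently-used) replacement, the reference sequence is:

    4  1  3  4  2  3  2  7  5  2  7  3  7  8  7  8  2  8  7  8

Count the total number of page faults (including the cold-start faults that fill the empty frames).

4: miss, frames {4}
1: miss, frames {4,1}
3: miss, evict 4, frames {1,3}
4: miss, evict 1, frames {3,4}
2: miss, evict 3, frames {4,2}
3: miss, evict 4, frames {2,3}
2: hit
7: miss, evict 3, frames {2,7}
5: miss, evict 2, frames {7,5}
2: miss, evict 7, frames {5,2}
7: miss, evict 5, frames {2,7}
3: miss, evict 2, frames {7,3}
7: hit
8: miss, evict 3, frames {7,8}
7: hit
8: hit
2: miss, evict 7, frames {8,2}
8: hit
7: miss, evict 2, frames {8,7}
8: hit
Page faults: 14.

14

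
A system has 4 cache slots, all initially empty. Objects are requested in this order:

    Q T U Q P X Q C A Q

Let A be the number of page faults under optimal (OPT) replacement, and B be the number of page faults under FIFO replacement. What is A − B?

-1

Under OPT: F F F . F F . F F . → 7 faults.
Under FIFO: F F F . F F F F F . → 8 faults.
A − B = 7 − 8 = -1.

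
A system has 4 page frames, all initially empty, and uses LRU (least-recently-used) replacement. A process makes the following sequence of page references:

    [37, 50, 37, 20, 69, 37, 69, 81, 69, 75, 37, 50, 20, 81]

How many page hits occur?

37 → miss, frames (37)
50 → miss, frames (37 50)
37 → hit
20 → miss, frames (50 37 20)
69 → miss, frames (50 37 20 69)
37 → hit
69 → hit
81 → miss, evict 50, frames (20 37 69 81)
69 → hit
75 → miss, evict 20, frames (37 81 69 75)
37 → hit
50 → miss, evict 81, frames (69 75 37 50)
20 → miss, evict 69, frames (75 37 50 20)
81 → miss, evict 75, frames (37 50 20 81)
Hits: 5.

5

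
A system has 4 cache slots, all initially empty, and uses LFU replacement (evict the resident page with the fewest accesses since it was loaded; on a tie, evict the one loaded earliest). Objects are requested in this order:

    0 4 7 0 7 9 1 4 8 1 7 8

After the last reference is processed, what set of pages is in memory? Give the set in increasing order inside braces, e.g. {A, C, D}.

{0, 1, 7, 8}

0 → fault, frames [0]
4 → fault, frames [0, 4]
7 → fault, frames [0, 4, 7]
0 → hit
7 → hit
9 → fault, frames [0, 4, 7, 9]
1 → fault, evict 4, frames [0, 7, 9, 1]
4 → fault, evict 9, frames [0, 7, 1, 4]
8 → fault, evict 1, frames [0, 7, 4, 8]
1 → fault, evict 4, frames [0, 7, 8, 1]
7 → hit
8 → hit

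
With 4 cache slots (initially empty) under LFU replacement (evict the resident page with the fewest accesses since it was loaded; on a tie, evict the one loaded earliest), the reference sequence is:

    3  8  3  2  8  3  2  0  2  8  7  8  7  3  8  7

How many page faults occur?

3 -> miss, frames (3)
8 -> miss, frames (3 8)
3 -> hit
2 -> miss, frames (3 8 2)
8 -> hit
3 -> hit
2 -> hit
0 -> miss, frames (3 8 2 0)
2 -> hit
8 -> hit
7 -> miss, evict 0, frames (3 8 2 7)
8 -> hit
7 -> hit
3 -> hit
8 -> hit
7 -> hit
Page faults: 5.

5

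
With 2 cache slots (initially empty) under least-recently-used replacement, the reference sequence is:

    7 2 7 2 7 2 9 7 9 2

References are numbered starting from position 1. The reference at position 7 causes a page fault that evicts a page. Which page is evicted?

7

pos 1: 7 -> fault, frames (7)
pos 2: 2 -> fault, frames (7 2)
pos 3: 7 -> hit
pos 4: 2 -> hit
pos 5: 7 -> hit
pos 6: 2 -> hit
pos 7: 9 -> fault, evict 7, frames (2 9)
At position 7, page 7 is evicted.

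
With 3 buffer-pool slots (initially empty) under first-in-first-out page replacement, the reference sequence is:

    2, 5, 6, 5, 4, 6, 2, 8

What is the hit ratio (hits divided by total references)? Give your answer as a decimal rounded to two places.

0.25

2 → miss, frames (2)
5 → miss, frames (2 5)
6 → miss, frames (2 5 6)
5 → hit
4 → miss, evict 2, frames (5 6 4)
6 → hit
2 → miss, evict 5, frames (6 4 2)
8 → miss, evict 6, frames (4 2 8)
Hits: 2 of 8 references → 2/8 = 0.2500.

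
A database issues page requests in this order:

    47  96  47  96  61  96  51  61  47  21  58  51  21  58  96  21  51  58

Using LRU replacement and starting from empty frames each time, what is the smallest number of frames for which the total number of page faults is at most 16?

2

f=1: 18 faults
f=2: 15 faults
f=3: 11 faults
f=4: 8 faults
f=5: 7 faults
f=6: 6 faults
Smallest f with faults ≤ 16 is 2.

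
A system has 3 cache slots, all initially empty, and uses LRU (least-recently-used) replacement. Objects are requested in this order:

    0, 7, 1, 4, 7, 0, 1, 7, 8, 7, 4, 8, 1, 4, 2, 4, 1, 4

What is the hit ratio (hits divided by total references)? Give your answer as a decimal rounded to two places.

0: fault, frames [0]
7: fault, frames [0, 7]
1: fault, frames [0, 7, 1]
4: fault, evict 0, frames [7, 1, 4]
7: hit
0: fault, evict 1, frames [4, 7, 0]
1: fault, evict 4, frames [7, 0, 1]
7: hit
8: fault, evict 0, frames [1, 7, 8]
7: hit
4: fault, evict 1, frames [8, 7, 4]
8: hit
1: fault, evict 7, frames [4, 8, 1]
4: hit
2: fault, evict 8, frames [1, 4, 2]
4: hit
1: hit
4: hit
Hits: 8 of 18 references → 8/18 = 0.4444.

0.44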